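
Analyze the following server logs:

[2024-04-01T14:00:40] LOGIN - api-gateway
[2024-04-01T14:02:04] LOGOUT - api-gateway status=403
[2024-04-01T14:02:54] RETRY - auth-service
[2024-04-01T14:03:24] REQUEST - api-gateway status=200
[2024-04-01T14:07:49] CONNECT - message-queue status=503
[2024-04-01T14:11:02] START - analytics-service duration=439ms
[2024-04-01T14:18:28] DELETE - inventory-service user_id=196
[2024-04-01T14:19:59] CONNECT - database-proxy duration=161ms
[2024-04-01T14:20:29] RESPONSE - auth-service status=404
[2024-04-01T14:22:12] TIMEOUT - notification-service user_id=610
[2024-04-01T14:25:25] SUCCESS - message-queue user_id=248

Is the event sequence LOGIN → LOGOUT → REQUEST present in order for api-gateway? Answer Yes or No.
Yes

To verify sequence order:

1. Find all events in sequence LOGIN → LOGOUT → REQUEST for api-gateway
2. Extract their timestamps
3. Check if timestamps are in ascending order
4. Result: Yes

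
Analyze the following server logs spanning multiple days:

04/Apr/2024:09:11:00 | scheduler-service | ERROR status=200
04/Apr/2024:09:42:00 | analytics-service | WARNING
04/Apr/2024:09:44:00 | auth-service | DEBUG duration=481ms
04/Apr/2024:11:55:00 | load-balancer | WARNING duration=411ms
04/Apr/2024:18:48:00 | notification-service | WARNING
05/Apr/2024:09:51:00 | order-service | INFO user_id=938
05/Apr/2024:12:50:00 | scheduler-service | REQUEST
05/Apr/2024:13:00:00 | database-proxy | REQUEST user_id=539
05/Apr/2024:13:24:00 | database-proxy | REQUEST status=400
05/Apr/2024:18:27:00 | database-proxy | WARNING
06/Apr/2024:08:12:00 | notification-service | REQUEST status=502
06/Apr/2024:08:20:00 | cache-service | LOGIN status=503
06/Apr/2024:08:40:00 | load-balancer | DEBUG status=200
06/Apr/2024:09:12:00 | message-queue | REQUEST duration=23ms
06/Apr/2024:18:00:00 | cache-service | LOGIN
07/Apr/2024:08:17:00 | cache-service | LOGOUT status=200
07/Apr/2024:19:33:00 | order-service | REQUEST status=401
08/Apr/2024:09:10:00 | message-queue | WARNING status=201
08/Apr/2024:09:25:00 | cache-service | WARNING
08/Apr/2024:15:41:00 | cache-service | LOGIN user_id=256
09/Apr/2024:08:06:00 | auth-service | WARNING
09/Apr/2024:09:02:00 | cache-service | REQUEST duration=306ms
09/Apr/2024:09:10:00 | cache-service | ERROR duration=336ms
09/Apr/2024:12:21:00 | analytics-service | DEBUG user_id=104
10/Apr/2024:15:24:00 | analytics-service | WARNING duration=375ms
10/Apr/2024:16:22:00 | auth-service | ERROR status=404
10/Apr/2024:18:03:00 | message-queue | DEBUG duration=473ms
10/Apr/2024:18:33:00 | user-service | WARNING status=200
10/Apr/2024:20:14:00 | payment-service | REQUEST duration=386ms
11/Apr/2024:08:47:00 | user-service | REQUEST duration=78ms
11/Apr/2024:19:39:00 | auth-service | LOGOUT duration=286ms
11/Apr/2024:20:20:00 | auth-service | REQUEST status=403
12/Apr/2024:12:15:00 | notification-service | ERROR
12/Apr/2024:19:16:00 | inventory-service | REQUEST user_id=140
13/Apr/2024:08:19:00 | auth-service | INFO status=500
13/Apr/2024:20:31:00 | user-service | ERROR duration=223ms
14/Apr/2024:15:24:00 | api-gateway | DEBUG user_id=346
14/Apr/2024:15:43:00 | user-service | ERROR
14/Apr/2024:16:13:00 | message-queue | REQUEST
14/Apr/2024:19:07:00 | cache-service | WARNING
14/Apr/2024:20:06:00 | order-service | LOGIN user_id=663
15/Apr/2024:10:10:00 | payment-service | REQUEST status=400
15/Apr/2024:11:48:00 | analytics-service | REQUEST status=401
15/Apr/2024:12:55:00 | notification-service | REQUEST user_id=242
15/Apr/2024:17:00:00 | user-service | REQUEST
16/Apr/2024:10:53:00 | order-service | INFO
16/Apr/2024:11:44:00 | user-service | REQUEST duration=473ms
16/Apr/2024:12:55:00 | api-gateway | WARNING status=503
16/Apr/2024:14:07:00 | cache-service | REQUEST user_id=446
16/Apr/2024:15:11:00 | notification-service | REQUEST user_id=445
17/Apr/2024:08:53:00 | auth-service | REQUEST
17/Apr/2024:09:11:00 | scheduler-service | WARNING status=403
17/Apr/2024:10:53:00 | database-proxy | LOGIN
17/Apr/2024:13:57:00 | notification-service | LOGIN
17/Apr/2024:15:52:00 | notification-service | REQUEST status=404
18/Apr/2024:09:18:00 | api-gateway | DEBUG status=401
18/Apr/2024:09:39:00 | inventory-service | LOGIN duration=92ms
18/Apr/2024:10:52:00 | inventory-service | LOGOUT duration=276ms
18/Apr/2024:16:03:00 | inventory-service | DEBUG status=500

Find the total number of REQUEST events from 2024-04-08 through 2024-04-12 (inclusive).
5

To filter by date range:

1. Date range: 2024-04-08 through 2024-04-12, both dates inclusive
2. Filter for REQUEST events whose date falls in this range
3. Count matching events: 5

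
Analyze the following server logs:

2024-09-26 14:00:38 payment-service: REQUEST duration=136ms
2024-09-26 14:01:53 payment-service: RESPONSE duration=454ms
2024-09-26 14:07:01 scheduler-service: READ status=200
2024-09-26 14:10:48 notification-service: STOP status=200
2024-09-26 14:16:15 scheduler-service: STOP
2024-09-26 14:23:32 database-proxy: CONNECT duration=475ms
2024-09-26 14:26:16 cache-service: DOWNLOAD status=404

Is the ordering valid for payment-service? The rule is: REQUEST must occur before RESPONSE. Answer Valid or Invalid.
Valid

To validate ordering:

1. Required order: REQUEST → RESPONSE
2. Rule: REQUEST must occur before RESPONSE
3. Check actual order of events for payment-service
4. Result: Valid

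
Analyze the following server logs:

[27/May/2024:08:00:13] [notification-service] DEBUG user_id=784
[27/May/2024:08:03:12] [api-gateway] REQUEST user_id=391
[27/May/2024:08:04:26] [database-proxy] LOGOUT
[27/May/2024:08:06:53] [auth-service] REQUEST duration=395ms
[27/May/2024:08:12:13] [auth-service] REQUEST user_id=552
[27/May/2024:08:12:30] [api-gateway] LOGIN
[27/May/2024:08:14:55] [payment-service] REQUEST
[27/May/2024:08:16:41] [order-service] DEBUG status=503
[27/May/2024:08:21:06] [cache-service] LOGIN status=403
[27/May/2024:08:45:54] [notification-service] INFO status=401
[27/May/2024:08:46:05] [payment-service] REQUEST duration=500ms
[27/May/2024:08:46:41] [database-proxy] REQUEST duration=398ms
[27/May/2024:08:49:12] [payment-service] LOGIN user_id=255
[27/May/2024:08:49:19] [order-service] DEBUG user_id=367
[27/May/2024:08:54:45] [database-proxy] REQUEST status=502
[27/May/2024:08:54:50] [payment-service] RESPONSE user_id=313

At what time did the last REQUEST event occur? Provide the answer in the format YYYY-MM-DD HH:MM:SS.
2024-05-27 08:54:45

To find the last event:

1. Filter for all REQUEST events
2. Sort by timestamp
3. Select the last one
4. Timestamp: 2024-05-27 08:54:45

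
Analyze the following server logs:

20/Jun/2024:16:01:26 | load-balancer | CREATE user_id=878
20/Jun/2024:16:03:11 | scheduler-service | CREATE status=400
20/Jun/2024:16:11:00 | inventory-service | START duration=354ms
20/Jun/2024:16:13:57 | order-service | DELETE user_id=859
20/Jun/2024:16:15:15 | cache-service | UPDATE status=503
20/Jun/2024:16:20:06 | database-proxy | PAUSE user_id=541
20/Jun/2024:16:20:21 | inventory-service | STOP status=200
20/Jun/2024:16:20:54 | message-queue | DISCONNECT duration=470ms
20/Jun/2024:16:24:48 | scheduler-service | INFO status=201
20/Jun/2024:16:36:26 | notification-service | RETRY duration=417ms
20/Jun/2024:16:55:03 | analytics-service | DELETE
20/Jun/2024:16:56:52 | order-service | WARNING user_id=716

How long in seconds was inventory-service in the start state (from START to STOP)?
561

To calculate state duration:

1. Find START event for inventory-service: 20/Jun/2024:16:11:00
2. Find STOP event for inventory-service: 20/Jun/2024:16:20:21
3. Calculate duration: 20/Jun/2024:16:20:21 - 20/Jun/2024:16:11:00 = 561 seconds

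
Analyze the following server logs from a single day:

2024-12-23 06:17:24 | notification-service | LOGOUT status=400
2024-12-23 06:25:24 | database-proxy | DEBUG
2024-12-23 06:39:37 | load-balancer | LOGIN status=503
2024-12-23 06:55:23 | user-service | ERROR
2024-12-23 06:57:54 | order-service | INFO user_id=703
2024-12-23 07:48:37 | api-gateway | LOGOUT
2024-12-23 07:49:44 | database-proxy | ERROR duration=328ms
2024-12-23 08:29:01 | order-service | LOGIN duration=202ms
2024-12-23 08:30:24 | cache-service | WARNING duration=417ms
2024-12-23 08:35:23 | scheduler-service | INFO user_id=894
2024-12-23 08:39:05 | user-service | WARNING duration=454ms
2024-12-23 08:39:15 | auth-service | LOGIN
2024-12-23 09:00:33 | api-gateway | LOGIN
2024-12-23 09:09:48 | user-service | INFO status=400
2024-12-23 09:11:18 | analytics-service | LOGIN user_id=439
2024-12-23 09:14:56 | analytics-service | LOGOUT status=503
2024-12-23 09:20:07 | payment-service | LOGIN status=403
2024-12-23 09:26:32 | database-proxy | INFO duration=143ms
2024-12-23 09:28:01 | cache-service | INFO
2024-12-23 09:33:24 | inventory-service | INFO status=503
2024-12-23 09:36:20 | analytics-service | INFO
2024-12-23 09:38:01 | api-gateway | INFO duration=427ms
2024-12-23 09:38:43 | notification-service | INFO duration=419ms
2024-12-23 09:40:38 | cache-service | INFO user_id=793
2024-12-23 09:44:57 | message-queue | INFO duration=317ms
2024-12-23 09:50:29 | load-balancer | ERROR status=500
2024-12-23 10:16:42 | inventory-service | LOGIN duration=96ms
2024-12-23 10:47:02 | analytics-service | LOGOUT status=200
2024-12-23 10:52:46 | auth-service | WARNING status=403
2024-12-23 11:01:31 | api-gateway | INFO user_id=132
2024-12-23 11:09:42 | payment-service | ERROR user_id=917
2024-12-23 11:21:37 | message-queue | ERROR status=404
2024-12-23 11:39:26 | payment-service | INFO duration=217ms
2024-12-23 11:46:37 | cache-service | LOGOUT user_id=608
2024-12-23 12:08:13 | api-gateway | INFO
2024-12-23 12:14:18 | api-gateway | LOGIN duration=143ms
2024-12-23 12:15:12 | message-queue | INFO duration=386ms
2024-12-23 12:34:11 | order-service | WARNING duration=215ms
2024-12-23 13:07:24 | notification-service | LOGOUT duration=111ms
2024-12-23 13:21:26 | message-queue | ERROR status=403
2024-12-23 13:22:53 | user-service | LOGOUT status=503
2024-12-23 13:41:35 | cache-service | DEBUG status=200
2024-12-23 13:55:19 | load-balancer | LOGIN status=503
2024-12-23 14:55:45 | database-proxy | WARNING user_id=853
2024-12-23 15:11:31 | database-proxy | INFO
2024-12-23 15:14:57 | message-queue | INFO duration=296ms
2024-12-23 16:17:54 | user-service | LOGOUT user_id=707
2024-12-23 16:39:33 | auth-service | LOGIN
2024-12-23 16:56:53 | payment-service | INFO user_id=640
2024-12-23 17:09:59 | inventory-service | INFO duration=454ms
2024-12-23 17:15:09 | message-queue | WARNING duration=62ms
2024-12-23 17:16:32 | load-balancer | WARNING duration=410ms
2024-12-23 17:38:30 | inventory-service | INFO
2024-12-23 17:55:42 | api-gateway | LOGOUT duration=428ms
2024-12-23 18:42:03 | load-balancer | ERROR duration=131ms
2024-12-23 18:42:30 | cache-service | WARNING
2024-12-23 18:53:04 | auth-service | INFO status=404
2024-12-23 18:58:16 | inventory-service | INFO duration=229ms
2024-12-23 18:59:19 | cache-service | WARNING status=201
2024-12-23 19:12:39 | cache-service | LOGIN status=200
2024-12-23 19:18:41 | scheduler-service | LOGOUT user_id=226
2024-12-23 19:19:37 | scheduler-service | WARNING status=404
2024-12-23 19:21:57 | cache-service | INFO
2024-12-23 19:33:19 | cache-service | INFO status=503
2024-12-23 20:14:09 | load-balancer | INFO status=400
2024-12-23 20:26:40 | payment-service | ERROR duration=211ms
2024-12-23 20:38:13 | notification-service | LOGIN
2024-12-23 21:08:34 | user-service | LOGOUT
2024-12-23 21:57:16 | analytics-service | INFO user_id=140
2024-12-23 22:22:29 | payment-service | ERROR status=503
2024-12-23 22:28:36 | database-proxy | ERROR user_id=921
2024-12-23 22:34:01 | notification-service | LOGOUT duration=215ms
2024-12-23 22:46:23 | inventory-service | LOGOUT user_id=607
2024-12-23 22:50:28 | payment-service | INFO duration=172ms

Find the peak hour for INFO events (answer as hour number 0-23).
9

To find the peak hour:

1. Group all INFO events by hour
2. Count events in each hour
3. Find hour with maximum count
4. Peak hour: 9 (with 9 events)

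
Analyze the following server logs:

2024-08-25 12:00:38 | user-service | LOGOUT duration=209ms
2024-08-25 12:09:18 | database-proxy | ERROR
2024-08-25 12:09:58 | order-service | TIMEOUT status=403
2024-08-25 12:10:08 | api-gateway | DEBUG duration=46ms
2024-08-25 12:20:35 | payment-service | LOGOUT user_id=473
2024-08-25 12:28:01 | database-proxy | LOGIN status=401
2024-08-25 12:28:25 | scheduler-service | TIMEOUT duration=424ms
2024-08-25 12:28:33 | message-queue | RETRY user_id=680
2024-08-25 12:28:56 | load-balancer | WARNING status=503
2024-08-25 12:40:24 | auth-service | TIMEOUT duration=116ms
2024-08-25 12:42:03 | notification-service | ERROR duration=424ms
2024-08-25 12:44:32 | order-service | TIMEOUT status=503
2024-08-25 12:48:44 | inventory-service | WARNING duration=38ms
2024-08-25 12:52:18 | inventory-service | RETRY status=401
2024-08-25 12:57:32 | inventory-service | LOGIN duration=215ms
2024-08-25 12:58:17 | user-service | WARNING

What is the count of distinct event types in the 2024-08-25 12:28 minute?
4

To count unique event types:

1. Filter events in the minute starting at 2024-08-25 12:28
2. Extract event types from matching entries
3. Count unique types: 4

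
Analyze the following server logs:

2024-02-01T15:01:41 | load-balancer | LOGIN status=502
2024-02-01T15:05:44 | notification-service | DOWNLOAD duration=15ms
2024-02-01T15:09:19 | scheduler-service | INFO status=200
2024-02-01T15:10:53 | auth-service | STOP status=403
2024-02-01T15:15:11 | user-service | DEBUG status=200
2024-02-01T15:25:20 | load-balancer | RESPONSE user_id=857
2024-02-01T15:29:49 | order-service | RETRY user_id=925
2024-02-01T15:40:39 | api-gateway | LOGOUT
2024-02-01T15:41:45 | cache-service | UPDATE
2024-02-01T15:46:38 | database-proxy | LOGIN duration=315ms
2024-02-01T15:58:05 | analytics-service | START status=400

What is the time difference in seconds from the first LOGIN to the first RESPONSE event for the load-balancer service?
1419

To find the time between events:

1. Locate the first LOGIN event for load-balancer: 2024-02-01T15:01:41
2. Locate the first RESPONSE event for load-balancer: 2024-02-01T15:25:20
3. Calculate the difference: 2024-02-01T15:25:20 - 2024-02-01T15:01:41 = 1419 seconds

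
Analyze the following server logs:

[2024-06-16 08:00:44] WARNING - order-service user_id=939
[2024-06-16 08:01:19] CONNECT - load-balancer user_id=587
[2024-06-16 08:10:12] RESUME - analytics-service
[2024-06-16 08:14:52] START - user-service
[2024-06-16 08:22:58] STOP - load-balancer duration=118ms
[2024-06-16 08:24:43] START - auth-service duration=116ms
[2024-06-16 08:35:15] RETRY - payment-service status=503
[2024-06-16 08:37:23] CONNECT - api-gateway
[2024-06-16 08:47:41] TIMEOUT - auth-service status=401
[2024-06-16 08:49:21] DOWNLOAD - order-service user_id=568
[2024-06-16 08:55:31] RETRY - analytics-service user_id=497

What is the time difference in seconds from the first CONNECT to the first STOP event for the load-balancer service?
1299

To find the time between events:

1. Locate the first CONNECT event for load-balancer: 2024-06-16 08:01:19
2. Locate the first STOP event for load-balancer: 2024-06-16 08:22:58
3. Calculate the difference: 2024-06-16 08:22:58 - 2024-06-16 08:01:19 = 1299 seconds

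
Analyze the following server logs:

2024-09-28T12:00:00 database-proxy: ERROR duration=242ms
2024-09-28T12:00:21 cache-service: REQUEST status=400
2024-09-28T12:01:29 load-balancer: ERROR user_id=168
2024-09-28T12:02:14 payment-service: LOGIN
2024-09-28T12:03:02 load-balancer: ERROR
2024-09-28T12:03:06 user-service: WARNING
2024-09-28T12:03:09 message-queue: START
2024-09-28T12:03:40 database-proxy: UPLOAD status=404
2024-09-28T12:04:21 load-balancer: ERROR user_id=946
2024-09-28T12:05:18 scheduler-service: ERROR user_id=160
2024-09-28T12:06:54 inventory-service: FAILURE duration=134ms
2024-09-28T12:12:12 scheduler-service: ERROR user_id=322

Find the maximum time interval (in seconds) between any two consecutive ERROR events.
414

To find the longest gap:

1. Extract all ERROR events in chronological order
2. Calculate time differences between consecutive events
3. Find the maximum difference
4. Longest gap: 414 seconds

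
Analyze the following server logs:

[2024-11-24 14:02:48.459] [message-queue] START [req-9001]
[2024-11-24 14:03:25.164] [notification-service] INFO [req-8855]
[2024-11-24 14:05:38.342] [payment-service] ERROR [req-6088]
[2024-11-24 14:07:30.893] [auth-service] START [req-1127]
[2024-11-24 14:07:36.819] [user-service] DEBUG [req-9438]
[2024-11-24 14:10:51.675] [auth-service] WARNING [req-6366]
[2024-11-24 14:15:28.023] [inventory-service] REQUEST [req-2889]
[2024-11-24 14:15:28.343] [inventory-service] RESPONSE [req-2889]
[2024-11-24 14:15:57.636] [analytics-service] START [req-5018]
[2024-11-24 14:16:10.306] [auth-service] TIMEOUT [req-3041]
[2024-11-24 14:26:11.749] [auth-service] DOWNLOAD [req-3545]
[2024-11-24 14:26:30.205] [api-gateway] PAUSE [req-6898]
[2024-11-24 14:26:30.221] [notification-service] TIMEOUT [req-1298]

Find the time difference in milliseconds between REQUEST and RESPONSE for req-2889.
320

To calculate latency:

1. Find REQUEST with id req-2889: 2024-11-24 14:15:28.023
2. Find RESPONSE with id req-2889: 2024-11-24 14:15:28.343
3. Latency: 2024-11-24 14:15:28.343 - 2024-11-24 14:15:28.023 = 320ms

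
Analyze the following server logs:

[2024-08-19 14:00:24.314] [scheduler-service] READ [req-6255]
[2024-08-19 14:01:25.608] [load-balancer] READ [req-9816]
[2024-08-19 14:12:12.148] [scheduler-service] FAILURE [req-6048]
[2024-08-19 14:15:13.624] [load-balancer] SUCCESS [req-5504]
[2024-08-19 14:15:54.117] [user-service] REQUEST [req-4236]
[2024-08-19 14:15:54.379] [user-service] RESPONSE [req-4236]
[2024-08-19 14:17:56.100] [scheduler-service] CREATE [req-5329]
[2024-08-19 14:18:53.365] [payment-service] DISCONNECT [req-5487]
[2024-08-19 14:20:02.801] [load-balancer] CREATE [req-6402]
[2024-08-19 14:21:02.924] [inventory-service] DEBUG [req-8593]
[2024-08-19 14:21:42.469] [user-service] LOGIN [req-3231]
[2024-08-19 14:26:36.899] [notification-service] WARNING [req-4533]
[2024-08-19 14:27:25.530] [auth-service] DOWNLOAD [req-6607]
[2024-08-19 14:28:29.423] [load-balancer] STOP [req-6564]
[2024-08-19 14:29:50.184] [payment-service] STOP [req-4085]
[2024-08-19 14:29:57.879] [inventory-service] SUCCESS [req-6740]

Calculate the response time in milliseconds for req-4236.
262

To calculate latency:

1. Find REQUEST with id req-4236: 2024-08-19 14:15:54.117
2. Find RESPONSE with id req-4236: 2024-08-19 14:15:54.379
3. Latency: 2024-08-19 14:15:54.379 - 2024-08-19 14:15:54.117 = 262ms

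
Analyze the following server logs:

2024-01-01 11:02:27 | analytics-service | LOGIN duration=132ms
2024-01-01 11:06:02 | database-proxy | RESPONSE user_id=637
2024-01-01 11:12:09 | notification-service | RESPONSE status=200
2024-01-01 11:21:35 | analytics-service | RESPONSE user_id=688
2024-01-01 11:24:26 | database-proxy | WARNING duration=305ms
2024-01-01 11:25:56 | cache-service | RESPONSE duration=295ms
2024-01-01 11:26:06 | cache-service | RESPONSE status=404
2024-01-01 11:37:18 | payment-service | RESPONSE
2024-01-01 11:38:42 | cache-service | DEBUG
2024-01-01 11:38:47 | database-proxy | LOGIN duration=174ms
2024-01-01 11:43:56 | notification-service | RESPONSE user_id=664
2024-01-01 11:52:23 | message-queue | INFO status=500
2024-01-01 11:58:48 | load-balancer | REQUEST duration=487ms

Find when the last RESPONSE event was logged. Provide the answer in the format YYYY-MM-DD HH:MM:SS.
2024-01-01 11:43:56

To find the last event:

1. Filter for all RESPONSE events
2. Sort by timestamp
3. Select the last one
4. Timestamp: 2024-01-01 11:43:56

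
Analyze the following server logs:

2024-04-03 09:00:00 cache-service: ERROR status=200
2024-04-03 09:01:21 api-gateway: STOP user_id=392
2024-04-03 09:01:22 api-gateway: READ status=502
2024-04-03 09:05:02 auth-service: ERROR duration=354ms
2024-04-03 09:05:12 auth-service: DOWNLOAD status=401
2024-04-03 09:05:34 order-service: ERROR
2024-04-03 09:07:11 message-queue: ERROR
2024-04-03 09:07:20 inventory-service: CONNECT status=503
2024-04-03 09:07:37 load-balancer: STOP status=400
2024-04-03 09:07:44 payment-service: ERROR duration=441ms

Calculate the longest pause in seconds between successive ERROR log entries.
302

To find the longest gap:

1. Extract all ERROR events in chronological order
2. Calculate time differences between consecutive events
3. Find the maximum difference
4. Longest gap: 302 seconds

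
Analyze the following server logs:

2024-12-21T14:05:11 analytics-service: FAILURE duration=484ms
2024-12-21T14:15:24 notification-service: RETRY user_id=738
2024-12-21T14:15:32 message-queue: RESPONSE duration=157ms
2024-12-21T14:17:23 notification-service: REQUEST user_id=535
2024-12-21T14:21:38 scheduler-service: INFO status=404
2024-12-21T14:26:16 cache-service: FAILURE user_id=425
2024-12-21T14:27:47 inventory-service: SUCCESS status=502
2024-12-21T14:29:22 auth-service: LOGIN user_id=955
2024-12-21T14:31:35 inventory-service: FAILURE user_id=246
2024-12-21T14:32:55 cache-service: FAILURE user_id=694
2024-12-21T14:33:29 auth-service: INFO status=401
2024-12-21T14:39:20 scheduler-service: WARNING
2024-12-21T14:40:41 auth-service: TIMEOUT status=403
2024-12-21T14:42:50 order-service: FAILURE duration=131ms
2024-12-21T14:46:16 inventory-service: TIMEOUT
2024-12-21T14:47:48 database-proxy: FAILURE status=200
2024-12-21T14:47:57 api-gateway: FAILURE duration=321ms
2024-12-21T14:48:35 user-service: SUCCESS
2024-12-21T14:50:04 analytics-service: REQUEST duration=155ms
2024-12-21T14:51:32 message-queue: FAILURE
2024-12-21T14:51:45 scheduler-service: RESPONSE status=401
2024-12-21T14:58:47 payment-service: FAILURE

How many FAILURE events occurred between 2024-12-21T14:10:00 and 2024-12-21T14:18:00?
0

To count events in the time window:

1. Window boundaries: 2024-12-21T14:10:00 to 2024-12-21T14:18:00
2. Filter for FAILURE events within this window
3. Count matching events: 0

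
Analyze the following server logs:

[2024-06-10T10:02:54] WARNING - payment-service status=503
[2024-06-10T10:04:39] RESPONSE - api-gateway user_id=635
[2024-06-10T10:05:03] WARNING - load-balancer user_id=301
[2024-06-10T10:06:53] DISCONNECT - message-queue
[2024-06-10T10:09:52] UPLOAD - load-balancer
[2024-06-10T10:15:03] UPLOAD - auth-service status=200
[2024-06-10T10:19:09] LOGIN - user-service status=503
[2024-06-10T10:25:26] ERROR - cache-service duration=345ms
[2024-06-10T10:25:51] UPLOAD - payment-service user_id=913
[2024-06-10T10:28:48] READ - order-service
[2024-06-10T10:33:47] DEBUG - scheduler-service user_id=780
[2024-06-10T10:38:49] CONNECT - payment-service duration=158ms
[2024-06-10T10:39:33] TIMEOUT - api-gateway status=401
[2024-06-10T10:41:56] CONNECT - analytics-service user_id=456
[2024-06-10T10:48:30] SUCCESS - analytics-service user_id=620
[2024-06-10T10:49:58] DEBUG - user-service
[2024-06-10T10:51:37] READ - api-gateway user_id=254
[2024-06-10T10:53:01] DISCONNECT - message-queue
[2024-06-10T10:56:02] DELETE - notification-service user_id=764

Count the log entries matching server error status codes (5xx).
2

To find matching entries:

1. Pattern to match: server error status codes (5xx)
2. Scan each log entry for the pattern
3. Count matches: 2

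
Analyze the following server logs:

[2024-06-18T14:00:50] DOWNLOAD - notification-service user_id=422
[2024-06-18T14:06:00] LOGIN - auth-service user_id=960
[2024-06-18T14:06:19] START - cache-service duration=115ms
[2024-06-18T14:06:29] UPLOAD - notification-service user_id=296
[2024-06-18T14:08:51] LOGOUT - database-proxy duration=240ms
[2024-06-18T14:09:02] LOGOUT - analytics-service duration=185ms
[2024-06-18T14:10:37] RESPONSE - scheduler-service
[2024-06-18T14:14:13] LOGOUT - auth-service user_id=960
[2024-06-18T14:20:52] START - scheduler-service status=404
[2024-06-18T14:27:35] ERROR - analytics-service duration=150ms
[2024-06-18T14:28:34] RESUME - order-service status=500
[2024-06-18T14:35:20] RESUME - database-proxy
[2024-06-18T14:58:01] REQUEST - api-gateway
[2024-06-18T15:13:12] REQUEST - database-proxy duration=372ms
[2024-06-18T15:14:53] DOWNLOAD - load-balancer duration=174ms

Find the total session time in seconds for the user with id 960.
493

To calculate session duration:

1. Find LOGIN event for user_id=960: 2024-06-18T14:06:00
2. Find LOGOUT event for user_id=960: 2024-06-18T14:14:13
3. Session duration: 2024-06-18T14:14:13 - 2024-06-18T14:06:00 = 493 seconds (8 minutes)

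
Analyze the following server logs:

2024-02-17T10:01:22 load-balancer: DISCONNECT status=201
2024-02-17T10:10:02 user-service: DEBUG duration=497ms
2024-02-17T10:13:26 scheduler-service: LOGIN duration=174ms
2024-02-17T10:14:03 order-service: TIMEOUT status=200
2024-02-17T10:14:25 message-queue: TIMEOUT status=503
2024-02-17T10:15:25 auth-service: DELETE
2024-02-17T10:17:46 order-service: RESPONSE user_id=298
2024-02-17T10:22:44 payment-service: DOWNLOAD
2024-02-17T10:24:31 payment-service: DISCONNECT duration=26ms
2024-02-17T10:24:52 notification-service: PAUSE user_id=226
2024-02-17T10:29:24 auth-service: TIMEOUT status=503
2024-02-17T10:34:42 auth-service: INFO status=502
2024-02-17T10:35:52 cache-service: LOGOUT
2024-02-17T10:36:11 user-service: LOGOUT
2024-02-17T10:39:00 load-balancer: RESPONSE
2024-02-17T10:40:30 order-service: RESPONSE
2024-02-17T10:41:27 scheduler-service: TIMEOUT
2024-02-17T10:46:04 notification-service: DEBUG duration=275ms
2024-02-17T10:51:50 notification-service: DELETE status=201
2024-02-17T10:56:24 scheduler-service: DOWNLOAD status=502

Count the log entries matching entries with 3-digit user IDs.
2

To find matching entries:

1. Pattern to match: entries with 3-digit user IDs
2. Scan each log entry for the pattern
3. Count matches: 2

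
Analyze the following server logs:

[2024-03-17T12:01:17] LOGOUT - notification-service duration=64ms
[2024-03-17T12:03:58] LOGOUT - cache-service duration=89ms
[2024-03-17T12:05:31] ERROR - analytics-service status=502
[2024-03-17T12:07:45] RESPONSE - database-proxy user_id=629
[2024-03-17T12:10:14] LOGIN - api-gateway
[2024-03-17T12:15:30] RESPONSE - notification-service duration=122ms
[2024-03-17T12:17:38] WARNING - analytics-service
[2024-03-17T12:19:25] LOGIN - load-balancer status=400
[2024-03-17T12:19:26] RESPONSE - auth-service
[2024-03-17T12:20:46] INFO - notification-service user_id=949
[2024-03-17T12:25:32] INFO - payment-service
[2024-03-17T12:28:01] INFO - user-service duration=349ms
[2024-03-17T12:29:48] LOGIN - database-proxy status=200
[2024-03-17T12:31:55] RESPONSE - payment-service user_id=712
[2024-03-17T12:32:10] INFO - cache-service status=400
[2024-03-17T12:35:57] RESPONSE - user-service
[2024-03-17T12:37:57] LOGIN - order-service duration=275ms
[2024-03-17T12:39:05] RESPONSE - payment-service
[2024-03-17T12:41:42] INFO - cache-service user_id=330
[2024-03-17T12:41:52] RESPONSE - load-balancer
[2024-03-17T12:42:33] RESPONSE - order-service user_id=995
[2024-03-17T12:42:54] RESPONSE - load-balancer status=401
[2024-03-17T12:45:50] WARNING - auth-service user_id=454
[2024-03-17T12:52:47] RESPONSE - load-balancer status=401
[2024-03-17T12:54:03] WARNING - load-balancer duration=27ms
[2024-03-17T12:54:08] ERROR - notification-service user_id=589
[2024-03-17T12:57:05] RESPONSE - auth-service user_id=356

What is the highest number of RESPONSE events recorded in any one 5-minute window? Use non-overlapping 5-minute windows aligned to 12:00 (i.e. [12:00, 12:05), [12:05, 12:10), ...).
3

To find the burst window:

1. Divide the log period into non-overlapping 5-minute windows starting at 12:00
2. Count RESPONSE events in each window
3. Find the window with maximum count
4. Maximum events in a window: 3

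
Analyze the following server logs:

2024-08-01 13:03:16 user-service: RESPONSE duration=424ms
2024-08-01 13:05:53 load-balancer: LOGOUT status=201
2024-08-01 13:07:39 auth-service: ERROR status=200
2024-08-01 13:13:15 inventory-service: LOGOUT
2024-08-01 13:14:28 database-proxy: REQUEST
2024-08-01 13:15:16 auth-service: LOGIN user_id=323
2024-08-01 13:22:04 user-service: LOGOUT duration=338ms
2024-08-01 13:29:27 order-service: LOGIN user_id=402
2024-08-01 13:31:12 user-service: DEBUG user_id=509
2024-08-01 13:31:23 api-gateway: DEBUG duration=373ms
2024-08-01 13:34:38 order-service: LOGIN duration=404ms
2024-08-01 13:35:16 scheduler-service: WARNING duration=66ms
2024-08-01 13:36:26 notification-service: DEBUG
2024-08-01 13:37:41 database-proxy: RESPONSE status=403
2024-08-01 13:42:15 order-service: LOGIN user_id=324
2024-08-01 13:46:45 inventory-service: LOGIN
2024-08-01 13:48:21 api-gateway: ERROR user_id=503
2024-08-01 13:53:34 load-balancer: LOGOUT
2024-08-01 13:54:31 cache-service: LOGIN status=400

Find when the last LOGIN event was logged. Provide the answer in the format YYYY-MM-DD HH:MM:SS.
2024-08-01 13:54:31

To find the last event:

1. Filter for all LOGIN events
2. Sort by timestamp
3. Select the last one
4. Timestamp: 2024-08-01 13:54:31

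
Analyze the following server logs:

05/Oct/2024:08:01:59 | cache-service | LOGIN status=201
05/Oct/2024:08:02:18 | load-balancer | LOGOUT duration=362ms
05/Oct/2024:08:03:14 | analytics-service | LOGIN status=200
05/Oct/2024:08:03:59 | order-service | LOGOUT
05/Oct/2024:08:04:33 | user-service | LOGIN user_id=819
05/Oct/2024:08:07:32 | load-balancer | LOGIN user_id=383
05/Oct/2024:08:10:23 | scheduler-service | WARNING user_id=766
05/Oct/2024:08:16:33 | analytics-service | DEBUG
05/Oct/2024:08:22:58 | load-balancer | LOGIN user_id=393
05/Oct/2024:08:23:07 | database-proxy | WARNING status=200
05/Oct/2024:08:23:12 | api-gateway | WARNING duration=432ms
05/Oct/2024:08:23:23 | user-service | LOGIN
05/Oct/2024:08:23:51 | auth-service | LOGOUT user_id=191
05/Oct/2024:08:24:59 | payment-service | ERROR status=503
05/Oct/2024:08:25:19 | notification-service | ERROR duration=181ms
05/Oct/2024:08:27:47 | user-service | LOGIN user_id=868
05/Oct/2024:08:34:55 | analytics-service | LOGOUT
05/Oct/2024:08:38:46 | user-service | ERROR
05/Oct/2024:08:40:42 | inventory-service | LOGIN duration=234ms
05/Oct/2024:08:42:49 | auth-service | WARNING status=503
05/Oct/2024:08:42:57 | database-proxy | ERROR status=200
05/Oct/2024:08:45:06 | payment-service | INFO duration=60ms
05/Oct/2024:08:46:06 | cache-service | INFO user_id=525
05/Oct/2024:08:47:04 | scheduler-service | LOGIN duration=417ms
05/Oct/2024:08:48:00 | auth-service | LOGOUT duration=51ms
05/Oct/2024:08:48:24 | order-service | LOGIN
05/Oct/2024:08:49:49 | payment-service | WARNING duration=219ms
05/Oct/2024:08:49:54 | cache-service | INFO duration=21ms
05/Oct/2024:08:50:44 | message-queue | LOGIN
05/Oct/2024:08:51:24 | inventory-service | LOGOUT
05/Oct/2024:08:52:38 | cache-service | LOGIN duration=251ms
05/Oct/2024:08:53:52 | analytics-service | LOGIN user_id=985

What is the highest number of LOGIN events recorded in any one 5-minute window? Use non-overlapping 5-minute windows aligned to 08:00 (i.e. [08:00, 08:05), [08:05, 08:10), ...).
3

To find the burst window:

1. Divide the log period into non-overlapping 5-minute windows starting at 08:00
2. Count LOGIN events in each window
3. Find the window with maximum count
4. Maximum events in a window: 3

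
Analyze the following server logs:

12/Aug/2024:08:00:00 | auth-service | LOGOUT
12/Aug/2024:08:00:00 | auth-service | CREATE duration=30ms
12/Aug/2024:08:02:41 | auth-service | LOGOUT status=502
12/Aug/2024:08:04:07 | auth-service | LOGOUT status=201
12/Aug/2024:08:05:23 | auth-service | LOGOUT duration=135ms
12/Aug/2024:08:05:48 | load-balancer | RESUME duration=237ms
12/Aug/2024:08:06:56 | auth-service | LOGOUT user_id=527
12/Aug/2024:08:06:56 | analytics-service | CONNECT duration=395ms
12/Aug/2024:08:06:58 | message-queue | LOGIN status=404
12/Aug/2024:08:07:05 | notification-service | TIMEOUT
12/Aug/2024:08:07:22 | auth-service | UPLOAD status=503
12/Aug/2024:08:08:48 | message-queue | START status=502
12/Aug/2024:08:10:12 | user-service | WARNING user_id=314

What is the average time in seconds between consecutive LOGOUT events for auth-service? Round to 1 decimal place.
104.0

To calculate average interval:

1. Find all LOGOUT events for auth-service in order
2. Calculate time gaps between consecutive events
3. Compute mean of gaps: 416 / 4 = 104.0 seconds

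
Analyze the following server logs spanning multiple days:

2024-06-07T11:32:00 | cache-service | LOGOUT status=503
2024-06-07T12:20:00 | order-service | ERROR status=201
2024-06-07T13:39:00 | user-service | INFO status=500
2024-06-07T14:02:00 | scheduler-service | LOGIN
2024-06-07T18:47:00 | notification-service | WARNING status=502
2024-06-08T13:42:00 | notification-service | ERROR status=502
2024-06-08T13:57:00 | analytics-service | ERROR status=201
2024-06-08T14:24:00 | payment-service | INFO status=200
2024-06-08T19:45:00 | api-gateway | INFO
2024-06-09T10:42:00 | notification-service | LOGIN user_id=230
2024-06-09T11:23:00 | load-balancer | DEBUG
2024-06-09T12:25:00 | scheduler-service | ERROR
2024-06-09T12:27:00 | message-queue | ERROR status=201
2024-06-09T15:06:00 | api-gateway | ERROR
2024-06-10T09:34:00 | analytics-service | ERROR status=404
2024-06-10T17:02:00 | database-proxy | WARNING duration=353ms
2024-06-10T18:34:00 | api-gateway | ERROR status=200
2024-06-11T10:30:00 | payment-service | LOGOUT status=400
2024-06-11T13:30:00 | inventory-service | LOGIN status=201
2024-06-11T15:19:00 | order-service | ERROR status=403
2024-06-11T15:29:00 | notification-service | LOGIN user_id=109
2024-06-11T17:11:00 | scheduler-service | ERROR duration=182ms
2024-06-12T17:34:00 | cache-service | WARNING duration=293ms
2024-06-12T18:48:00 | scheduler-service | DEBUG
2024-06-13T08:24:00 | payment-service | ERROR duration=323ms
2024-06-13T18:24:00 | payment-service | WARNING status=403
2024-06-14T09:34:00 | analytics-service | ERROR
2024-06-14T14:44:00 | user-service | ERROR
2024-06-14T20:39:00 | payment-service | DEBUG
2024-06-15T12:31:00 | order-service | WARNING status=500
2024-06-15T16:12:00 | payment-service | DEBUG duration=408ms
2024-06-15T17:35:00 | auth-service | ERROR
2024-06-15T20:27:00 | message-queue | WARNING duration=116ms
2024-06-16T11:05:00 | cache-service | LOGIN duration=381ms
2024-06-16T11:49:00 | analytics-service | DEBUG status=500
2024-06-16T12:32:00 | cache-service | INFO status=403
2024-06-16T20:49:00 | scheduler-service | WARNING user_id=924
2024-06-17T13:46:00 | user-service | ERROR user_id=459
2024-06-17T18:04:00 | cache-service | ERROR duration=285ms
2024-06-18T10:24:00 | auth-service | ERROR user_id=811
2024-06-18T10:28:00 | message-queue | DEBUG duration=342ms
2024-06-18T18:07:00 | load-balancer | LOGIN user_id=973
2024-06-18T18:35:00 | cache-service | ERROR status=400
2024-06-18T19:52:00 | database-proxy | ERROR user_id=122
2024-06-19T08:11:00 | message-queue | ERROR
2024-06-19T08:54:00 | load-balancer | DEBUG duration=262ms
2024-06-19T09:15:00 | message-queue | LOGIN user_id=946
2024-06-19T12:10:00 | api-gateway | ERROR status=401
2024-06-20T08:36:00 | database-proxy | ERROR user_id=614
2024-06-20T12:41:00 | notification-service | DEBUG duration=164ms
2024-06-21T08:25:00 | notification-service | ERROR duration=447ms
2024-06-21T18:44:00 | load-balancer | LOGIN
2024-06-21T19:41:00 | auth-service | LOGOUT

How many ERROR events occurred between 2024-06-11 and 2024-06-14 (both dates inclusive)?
5

To filter by date range:

1. Date range: 2024-06-11 through 2024-06-14, both dates inclusive
2. Filter for ERROR events whose date falls in this range
3. Count matching events: 5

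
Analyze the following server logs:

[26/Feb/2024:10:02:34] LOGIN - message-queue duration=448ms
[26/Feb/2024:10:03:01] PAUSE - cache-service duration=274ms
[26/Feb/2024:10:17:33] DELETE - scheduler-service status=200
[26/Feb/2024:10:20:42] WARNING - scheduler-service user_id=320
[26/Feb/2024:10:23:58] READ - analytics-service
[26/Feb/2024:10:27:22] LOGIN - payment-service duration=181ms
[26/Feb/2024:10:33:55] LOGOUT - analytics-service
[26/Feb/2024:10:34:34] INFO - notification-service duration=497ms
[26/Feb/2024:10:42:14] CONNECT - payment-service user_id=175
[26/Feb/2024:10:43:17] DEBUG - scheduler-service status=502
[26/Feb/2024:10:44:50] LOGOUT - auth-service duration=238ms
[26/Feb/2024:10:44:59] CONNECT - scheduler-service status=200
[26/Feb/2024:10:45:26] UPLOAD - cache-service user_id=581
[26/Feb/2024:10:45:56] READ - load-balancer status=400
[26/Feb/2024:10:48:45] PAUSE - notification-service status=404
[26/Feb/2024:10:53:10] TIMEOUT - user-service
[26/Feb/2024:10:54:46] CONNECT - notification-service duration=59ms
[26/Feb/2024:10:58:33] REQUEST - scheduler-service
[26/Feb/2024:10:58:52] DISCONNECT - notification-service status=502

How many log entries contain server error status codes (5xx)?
2

To find matching entries:

1. Pattern to match: server error status codes (5xx)
2. Scan each log entry for the pattern
3. Count matches: 2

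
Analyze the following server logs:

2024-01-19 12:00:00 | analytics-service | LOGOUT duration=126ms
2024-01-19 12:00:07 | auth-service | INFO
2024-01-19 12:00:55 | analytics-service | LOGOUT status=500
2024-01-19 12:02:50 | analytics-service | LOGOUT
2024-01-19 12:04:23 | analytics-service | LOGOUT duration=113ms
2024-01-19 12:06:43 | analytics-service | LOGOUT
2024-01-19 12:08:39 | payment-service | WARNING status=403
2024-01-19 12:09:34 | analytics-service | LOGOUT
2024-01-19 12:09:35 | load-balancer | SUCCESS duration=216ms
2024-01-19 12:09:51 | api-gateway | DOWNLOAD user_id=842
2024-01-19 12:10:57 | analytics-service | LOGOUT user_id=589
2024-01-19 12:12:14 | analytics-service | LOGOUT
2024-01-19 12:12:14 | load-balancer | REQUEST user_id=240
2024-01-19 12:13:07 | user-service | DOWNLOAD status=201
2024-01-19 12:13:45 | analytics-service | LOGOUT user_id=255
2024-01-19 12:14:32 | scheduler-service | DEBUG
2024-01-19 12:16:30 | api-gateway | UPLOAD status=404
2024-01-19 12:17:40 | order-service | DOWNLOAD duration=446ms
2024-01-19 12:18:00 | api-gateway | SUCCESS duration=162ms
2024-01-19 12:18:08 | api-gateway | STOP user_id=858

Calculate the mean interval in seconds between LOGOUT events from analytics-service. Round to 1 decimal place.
103.1

To calculate average interval:

1. Find all LOGOUT events for analytics-service in order
2. Calculate time gaps between consecutive events
3. Compute mean of gaps: 825 / 8 = 103.1 seconds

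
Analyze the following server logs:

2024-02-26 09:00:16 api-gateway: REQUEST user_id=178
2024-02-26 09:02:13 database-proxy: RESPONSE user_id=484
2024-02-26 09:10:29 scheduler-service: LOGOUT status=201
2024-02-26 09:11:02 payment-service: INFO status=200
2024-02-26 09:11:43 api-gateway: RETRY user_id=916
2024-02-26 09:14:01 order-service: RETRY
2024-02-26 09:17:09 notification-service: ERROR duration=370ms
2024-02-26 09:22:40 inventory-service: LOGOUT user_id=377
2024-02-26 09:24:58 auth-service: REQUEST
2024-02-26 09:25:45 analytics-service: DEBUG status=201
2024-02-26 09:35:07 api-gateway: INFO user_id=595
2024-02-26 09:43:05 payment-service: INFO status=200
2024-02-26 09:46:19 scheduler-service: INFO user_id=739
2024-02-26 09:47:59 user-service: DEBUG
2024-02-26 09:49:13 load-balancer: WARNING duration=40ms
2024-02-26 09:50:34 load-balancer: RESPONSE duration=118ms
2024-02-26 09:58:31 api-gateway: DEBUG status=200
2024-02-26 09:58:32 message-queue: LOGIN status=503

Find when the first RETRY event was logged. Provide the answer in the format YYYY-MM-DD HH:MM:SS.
2024-02-26 09:11:43

To find the first event:

1. Filter for all RETRY events
2. Sort by timestamp
3. Select the first one
4. Timestamp: 2024-02-26 09:11:43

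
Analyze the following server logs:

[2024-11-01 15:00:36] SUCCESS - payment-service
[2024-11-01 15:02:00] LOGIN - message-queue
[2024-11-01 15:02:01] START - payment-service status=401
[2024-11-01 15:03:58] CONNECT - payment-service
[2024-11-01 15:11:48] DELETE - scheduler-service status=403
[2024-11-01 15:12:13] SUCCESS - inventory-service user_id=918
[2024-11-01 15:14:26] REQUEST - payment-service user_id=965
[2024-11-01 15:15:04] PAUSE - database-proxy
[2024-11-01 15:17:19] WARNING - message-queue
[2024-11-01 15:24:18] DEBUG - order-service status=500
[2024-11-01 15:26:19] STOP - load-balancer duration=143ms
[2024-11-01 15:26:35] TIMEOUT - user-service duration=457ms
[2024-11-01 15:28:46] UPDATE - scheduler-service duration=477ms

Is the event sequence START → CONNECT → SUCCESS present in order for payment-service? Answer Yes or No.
No

To verify sequence order:

1. Find all events in sequence START → CONNECT → SUCCESS for payment-service
2. Extract their timestamps
3. Check if timestamps are in ascending order
4. Result: No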